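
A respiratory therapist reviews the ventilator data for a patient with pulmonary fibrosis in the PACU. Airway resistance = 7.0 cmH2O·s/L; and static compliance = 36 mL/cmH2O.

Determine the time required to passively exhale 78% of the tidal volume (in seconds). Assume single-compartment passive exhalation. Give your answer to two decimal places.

0.38

τ = R × C = 7.0 × 36 mL/cmH2O = 7.0 × 0.036 L/cmH2O = 0.252 s.
Exhaled fraction f = 1 − e^(−t/τ) → t = −τ·ln(1 − f) = −0.252·ln(0.22) = 0.3816 s.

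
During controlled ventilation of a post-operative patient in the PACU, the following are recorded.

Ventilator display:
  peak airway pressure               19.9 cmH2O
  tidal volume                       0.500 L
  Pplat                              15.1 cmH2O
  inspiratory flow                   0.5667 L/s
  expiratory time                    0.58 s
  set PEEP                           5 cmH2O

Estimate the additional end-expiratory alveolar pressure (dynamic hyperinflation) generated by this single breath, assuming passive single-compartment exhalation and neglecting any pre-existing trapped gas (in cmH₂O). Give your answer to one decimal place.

2.5

R = (PIP − Pplat)/V̇ = (19.9 − 15.1) / 0.5667 = 4.8/0.5667 = 8.47 cmH2O·s/L.
C = Vt/(Pplat − PEEP) = 500.0 / (15.1 − 5) = 500.0/10.1 = 49.505 mL/cmH2O.
τ = R × C = 8.47 × 0.04951 L/cmH2O = 0.4193 s.
Fraction remaining = e^(−Te/τ) = e^(−0.58/0.4193) = 0.2508; trapped volume = 500.0 × 0.2508 = 125.4 mL.
Additional alveolar pressure from trapping ≈ V_trapped / C = 125.4 / 49.505 = 2.533 cmH2O.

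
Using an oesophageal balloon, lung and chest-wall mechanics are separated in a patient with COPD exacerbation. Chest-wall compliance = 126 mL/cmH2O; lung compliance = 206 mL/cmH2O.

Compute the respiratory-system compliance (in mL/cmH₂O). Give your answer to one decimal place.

78.2

Lung and chest wall are elastances in series: 1/Crs = 1/CL + 1/Ccw.
1/Crs = 1/206 + 1/126 = 0.01279.
Crs = 78.186 mL/cmH2O.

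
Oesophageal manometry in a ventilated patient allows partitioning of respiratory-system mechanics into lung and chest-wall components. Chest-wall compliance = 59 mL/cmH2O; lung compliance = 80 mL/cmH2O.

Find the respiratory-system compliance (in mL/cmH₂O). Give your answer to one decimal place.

34.0

Lung and chest wall are elastances in series: 1/Crs = 1/CL + 1/Ccw.
1/Crs = 1/80 + 1/59 = 0.02945.
Crs = 33.956 mL/cmH2O.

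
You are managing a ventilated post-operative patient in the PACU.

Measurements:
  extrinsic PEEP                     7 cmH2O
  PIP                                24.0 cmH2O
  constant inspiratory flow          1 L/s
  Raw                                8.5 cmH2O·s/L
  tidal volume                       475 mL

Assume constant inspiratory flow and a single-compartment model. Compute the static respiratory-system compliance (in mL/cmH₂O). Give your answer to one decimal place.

Equation of motion (constant flow): PIP = Vt/C + R·V̇ + PEEP.
Vt/C = PIP − R·V̇ − PEEP = 24.0 − 8.5×1 − 7 = 24.0 − 8.5 − 7 = 8.5 cmH2O.
C = Vt / 8.5 = 475 / 8.5 = 55.882 mL/cmH2O.

55.9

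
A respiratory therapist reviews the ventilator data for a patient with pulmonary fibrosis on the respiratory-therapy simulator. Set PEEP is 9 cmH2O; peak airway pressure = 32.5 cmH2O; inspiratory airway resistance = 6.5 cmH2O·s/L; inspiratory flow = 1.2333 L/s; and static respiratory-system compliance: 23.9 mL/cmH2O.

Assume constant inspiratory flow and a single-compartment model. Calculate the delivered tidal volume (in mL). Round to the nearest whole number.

370

Equation of motion (constant flow): PIP = Vt/C + R·V̇ + PEEP.
Vt/C = PIP − R·V̇ − PEEP = 32.5 − 8.016 − 9 = 15.484 cmH2O.
Vt = C × 15.484 = 23.9 × 15.484 = 370.07 mL.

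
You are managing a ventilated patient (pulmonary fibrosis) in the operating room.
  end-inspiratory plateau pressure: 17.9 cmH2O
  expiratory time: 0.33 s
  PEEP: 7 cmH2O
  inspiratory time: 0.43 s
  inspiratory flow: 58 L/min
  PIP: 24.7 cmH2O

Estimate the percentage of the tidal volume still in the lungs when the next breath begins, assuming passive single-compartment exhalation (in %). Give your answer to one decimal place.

29.2

Flow: 58 L/min ÷ 60 = 0.9667 L/s.
Vt = flow × Ti = 0.9667 L/s × 0.43 s × 1000 mL/L = 415.68 mL.
R = (PIP − Pplat)/V̇ = (24.7 − 17.9) / 0.9667 = 6.8/0.9667 = 7.034 cmH2O·s/L.
C = Vt/(Pplat − PEEP) = 415.68 / (17.9 − 7) = 415.68/10.9 = 38.136 mL/cmH2O.
τ = R × C = 7.034 × 0.03814 L/cmH2O = 0.2683 s.
Fraction remaining at end-expiration = e^(−Te/τ) = e^(−0.33/0.2683) = 0.2923 → 29.23%.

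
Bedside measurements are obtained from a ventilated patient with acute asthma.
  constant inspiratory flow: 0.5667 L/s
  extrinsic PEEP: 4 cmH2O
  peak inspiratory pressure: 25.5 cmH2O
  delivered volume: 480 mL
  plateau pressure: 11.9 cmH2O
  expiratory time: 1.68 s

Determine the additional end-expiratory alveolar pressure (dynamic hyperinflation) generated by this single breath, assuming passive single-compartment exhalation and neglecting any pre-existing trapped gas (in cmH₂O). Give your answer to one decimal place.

2.5

R = (PIP − Pplat)/V̇ = (25.5 − 11.9) / 0.5667 = 13.6/0.5667 = 23.999 cmH2O·s/L.
C = Vt/(Pplat − PEEP) = 480.0 / (11.9 − 4) = 480.0/7.9 = 60.759 mL/cmH2O.
τ = R × C = 23.999 × 0.06076 L/cmH2O = 1.458 s.
Fraction remaining = e^(−Te/τ) = e^(−1.68/1.458) = 0.3159; trapped volume = 480.0 × 0.3159 = 151.63 mL.
Additional alveolar pressure from trapping ≈ V_trapped / C = 151.63 / 60.759 = 2.496 cmH2O.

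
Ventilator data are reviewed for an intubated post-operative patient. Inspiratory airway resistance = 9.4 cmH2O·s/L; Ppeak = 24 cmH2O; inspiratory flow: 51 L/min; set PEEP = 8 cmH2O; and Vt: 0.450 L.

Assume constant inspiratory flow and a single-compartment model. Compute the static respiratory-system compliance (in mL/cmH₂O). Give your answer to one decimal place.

56.2

Flow: 51 L/min ÷ 60 = 0.85 L/s.
Equation of motion (constant flow): PIP = Vt/C + R·V̇ + PEEP.
Vt/C = PIP − R·V̇ − PEEP = 24 − 9.4×0.85 − 8 = 24 − 7.99 − 8 = 8.01 cmH2O.
C = Vt / 8.01 = 450 / 8.01 = 56.18 mL/cmH2O.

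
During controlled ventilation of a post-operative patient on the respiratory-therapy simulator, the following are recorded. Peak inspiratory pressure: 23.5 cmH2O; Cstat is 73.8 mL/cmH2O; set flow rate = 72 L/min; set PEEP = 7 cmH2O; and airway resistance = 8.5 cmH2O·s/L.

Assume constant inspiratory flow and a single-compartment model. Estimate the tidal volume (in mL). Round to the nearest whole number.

Flow: 72 L/min ÷ 60 = 1.2 L/s.
Equation of motion (constant flow): PIP = Vt/C + R·V̇ + PEEP.
Vt/C = PIP − R·V̇ − PEEP = 23.5 − 10.2 − 7 = 6.3 cmH2O.
Vt = C × 6.3 = 73.8 × 6.3 = 464.94 mL.

465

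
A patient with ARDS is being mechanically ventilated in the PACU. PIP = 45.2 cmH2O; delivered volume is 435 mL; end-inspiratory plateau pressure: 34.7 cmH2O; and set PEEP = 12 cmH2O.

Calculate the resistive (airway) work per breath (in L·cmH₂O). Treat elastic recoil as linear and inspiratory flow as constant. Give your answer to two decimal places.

With constant inspiratory flow the resistive pressure is constant at PIP − Pplat = 45.2 − 34.7 = 10.5 cmH2O, so resistive work = 10.5 × 0.435 = 4.568 L·cmH2O.

4.57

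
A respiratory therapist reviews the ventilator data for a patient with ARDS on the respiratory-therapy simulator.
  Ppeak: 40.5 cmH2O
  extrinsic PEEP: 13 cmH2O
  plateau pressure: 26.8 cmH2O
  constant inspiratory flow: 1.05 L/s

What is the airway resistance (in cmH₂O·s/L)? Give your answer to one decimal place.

13.0

Raw = (PIP − Pplat) / flow = (40.5 − 26.8) / 1.05 = 13.7 / 1.05 = 13.048 cmH2O·s/L.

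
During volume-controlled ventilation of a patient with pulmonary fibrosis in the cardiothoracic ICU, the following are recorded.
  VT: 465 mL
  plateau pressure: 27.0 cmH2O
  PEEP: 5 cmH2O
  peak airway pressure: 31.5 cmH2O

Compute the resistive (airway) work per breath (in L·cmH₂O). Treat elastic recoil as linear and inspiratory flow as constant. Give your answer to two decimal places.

With constant inspiratory flow the resistive pressure is constant at PIP − Pplat = 31.5 − 27.0 = 4.5 cmH2O, so resistive work = 4.5 × 0.465 = 2.093 L·cmH2O.

2.09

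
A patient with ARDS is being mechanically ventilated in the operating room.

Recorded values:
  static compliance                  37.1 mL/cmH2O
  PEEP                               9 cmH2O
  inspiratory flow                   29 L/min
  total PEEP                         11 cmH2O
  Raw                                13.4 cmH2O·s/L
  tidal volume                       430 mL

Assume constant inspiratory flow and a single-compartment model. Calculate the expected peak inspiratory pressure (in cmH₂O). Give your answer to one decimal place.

Flow: 29 L/min ÷ 60 = 0.4833 L/s.
Total PEEP = 11 cmH2O (set 9 + intrinsic 2); this is the baseline alveolar pressure.
Equation of motion (constant flow): PIP = Vt/C + R·V̇ + PEEP.
PIP = 430/37.1 + 13.4×0.4833 + 11 = 11.59 + 6.476 + 11 = 29.066 cmH2O.

29.1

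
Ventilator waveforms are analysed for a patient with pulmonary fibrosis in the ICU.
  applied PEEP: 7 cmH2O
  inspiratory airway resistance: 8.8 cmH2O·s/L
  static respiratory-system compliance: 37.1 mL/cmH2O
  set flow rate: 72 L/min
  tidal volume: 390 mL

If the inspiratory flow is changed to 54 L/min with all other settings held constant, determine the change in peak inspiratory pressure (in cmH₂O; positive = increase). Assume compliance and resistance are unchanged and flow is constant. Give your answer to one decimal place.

-2.6

Flow: 72 L/min ÷ 60 = 1.2 L/s.
New flow: 54 L/min ÷ 60 = 0.9 L/s.
PIP = Vt/C + R·V̇ + PEEP (constant-flow equation of motion).
Only the resistive term changes: ΔPIP = R × ΔV̇ = 8.8 × (0.9 − 1.2) = 8.8 × -0.3 = -2.64 cmH2O.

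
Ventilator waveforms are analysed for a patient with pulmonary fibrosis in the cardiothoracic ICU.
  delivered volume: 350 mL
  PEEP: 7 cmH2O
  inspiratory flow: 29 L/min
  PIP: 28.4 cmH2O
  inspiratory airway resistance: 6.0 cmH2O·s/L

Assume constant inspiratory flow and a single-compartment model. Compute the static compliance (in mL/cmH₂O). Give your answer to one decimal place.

18.9

Flow: 29 L/min ÷ 60 = 0.4833 L/s.
Equation of motion (constant flow): PIP = Vt/C + R·V̇ + PEEP.
Vt/C = PIP − R·V̇ − PEEP = 28.4 − 6.0×0.4833 − 7 = 28.4 − 2.9 − 7 = 18.5 cmH2O.
C = Vt / 18.5 = 350 / 18.5 = 18.919 mL/cmH2O.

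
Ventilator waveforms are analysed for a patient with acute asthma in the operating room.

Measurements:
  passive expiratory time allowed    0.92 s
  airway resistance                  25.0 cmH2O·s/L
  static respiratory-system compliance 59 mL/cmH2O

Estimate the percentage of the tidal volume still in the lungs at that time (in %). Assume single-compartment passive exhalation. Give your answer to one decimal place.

τ = R × C = 25.0 × 59 mL/cmH2O = 25.0 × 0.059 L/cmH2O = 1.475 s.
Passive exhalation: V(t)/V₀ = e^(−t/τ) = e^(−0.92/1.475) = 0.5359.
Fraction remaining = 0.5359 → 53.59%.

53.6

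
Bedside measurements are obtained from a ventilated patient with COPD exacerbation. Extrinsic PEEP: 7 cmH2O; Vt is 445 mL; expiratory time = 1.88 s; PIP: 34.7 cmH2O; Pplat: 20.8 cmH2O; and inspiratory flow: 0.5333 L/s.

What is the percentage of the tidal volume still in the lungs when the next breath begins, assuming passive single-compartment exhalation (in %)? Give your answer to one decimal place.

R = (PIP − Pplat)/V̇ = (34.7 − 20.8) / 0.5333 = 13.9/0.5333 = 26.064 cmH2O·s/L.
C = Vt/(Pplat − PEEP) = 445.0 / (20.8 − 7) = 445.0/13.8 = 32.246 mL/cmH2O.
τ = R × C = 26.064 × 0.03225 L/cmH2O = 0.8406 s.
Fraction remaining at end-expiration = e^(−Te/τ) = e^(−1.88/0.8406) = 0.1068 → 10.68%.

10.7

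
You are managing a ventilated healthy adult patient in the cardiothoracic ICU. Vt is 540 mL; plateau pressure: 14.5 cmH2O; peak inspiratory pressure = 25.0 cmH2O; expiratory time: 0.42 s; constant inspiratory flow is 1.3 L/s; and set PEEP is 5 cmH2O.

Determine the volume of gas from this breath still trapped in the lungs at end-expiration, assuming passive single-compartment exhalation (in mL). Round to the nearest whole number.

R = (PIP − Pplat)/V̇ = (25.0 − 14.5) / 1.3 = 10.5/1.3 = 8.077 cmH2O·s/L.
C = Vt/(Pplat − PEEP) = 540.0 / (14.5 − 5) = 540.0/9.5 = 56.842 mL/cmH2O.
τ = R × C = 8.077 × 0.05684 L/cmH2O = 0.4591 s.
Fraction remaining = e^(−Te/τ) = e^(−0.42/0.4591) = 0.4006.
Trapped volume = 540.0 × 0.4006 = 216.32 mL.

216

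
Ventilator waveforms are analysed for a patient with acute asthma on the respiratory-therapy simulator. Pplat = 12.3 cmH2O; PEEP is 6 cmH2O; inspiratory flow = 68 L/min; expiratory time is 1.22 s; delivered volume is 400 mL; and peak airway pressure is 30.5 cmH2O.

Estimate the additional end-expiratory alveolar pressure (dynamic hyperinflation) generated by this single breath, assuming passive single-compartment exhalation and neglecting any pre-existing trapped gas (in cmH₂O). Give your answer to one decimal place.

1.9

Flow: 68 L/min ÷ 60 = 1.1333 L/s.
R = (PIP − Pplat)/V̇ = (30.5 − 12.3) / 1.1333 = 18.2/1.1333 = 16.059 cmH2O·s/L.
C = Vt/(Pplat − PEEP) = 400.0 / (12.3 − 6) = 400.0/6.3 = 63.492 mL/cmH2O.
τ = R × C = 16.059 × 0.06349 L/cmH2O = 1.02 s.
Fraction remaining = e^(−Te/τ) = e^(−1.22/1.02) = 0.3024; trapped volume = 400.0 × 0.3024 = 120.96 mL.
Additional alveolar pressure from trapping ≈ V_trapped / C = 120.96 / 63.492 = 1.905 cmH2O.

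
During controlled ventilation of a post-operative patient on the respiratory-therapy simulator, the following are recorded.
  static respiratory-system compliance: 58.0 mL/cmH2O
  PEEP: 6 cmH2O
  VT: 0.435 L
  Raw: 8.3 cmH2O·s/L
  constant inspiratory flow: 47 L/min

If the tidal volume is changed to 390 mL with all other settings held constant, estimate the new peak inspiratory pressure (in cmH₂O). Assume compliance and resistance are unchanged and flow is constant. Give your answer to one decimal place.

Flow: 47 L/min ÷ 60 = 0.7833 L/s.
PIP = Vt/C + R·V̇ + PEEP (constant-flow equation of motion).
Only the elastic term changes: ΔPIP = ΔVt / C = (390 − 435) / 58.0 = -0.7759 cmH2O.
Original PIP = 435/58.0 + 8.3×0.7833 + 6 = 20.001 cmH2O; new PIP = 20.001 + (-0.7759) = 19.225 cmH2O.

19.2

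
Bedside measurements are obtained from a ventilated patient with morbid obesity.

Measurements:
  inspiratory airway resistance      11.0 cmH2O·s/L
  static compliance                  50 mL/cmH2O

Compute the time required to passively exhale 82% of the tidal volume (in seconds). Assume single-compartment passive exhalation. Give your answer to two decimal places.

τ = R × C = 11.0 × 50 mL/cmH2O = 11.0 × 0.050 L/cmH2O = 0.55 s.
Exhaled fraction f = 1 − e^(−t/τ) → t = −τ·ln(1 − f) = −0.55·ln(0.18) = 0.9431 s.

0.94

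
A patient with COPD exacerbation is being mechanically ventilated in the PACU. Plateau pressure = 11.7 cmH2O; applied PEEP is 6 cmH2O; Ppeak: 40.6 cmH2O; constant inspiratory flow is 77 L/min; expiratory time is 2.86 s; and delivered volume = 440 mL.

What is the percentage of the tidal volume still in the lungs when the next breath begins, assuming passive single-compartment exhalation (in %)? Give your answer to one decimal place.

19.3

Flow: 77 L/min ÷ 60 = 1.2833 L/s.
R = (PIP − Pplat)/V̇ = (40.6 − 11.7) / 1.2833 = 28.9/1.2833 = 22.52 cmH2O·s/L.
C = Vt/(Pplat − PEEP) = 440.0 / (11.7 − 6) = 440.0/5.7 = 77.193 mL/cmH2O.
τ = R × C = 22.52 × 0.07719 L/cmH2O = 1.738 s.
Fraction remaining at end-expiration = e^(−Te/τ) = e^(−2.86/1.738) = 0.1929 → 19.29%.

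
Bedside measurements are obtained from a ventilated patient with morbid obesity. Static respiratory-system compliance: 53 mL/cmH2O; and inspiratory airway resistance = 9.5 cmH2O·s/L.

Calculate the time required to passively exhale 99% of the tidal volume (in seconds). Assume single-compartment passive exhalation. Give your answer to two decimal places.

2.32

τ = R × C = 9.5 × 53 mL/cmH2O = 9.5 × 0.053 L/cmH2O = 0.5035 s.
Exhaled fraction f = 1 − e^(−t/τ) → t = −τ·ln(1 − f) = −0.5035·ln(0.01) = 2.319 s.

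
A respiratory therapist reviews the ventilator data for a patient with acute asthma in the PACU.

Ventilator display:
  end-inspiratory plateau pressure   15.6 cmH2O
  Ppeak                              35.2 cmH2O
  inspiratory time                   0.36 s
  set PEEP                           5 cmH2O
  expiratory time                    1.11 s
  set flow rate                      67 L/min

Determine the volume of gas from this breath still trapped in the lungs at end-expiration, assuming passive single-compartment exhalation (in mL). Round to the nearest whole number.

Flow: 67 L/min ÷ 60 = 1.1167 L/s.
Vt = flow × Ti = 1.1167 L/s × 0.36 s × 1000 mL/L = 402.01 mL.
R = (PIP − Pplat)/V̇ = (35.2 − 15.6) / 1.1167 = 19.6/1.1167 = 17.552 cmH2O·s/L.
C = Vt/(Pplat − PEEP) = 402.01 / (15.6 − 5) = 402.01/10.6 = 37.925 mL/cmH2O.
τ = R × C = 17.552 × 0.03793 L/cmH2O = 0.6657 s.
Fraction remaining = e^(−Te/τ) = e^(−1.11/0.6657) = 0.1887.
Trapped volume = 402.01 × 0.1887 = 75.859 mL.

76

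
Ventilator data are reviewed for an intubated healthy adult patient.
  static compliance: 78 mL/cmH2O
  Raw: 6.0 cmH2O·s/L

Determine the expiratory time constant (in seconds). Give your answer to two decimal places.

τ = R × C = 6.0 × 78 mL/cmH2O = 6.0 × 0.078 L/cmH2O = 0.468 s.

0.47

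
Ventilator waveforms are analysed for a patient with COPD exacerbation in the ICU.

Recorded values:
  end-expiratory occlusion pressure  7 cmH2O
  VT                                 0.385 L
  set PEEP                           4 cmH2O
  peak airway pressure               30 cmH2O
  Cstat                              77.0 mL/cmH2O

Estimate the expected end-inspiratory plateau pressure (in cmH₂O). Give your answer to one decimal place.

End-expiratory occlusion gives total PEEP = 7 cmH2O (intrinsic PEEP = 7 − 4 = 3). Use total PEEP for the elastic gradient.
Pplat = PEEPtotal + Vt / Cstat = 7 + 385 / 77.0 = 7 + 5.0 = 12.0 cmH2O.

12.0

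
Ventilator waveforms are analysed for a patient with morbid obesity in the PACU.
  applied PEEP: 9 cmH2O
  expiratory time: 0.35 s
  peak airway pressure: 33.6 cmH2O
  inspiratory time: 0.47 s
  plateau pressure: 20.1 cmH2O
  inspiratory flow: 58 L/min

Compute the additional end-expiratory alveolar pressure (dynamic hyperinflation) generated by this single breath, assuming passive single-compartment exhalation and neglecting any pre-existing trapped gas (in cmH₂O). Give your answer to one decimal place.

Flow: 58 L/min ÷ 60 = 0.9667 L/s.
Vt = flow × Ti = 0.9667 L/s × 0.47 s × 1000 mL/L = 454.35 mL.
R = (PIP − Pplat)/V̇ = (33.6 − 20.1) / 0.9667 = 13.5/0.9667 = 13.965 cmH2O·s/L.
C = Vt/(Pplat − PEEP) = 454.35 / (20.1 − 9) = 454.35/11.1 = 40.932 mL/cmH2O.
τ = R × C = 13.965 × 0.04093 L/cmH2O = 0.5716 s.
Fraction remaining = e^(−Te/τ) = e^(−0.35/0.5716) = 0.5421; trapped volume = 454.35 × 0.5421 = 246.3 mL.
Additional alveolar pressure from trapping ≈ V_trapped / C = 246.3 / 40.932 = 6.017 cmH2O.

6.0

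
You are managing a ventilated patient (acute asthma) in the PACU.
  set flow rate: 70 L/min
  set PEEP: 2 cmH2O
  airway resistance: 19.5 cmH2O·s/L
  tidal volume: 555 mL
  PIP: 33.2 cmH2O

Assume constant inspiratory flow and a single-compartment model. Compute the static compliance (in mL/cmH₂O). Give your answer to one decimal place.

Flow: 70 L/min ÷ 60 = 1.1667 L/s.
Equation of motion (constant flow): PIP = Vt/C + R·V̇ + PEEP.
Vt/C = PIP − R·V̇ − PEEP = 33.2 − 19.5×1.1667 − 2 = 33.2 − 22.751 − 2 = 8.449 cmH2O.
C = Vt / 8.449 = 555 / 8.449 = 65.688 mL/cmH2O.

65.7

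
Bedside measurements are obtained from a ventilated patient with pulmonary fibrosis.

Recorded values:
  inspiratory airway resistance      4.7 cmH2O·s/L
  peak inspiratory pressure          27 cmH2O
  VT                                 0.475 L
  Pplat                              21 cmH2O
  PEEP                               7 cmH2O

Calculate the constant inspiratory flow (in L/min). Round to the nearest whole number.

77

flow = (PIP − Pplat) / Raw = (27 − 21) / 4.7 = 1.277 L/s × 60 = 76.62 L/min.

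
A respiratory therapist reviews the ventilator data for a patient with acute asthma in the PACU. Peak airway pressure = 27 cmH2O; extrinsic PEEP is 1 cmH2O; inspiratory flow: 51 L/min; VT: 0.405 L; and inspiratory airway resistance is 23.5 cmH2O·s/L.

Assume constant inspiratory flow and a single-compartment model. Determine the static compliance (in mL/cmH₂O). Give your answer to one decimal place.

Flow: 51 L/min ÷ 60 = 0.85 L/s.
Equation of motion (constant flow): PIP = Vt/C + R·V̇ + PEEP.
Vt/C = PIP − R·V̇ − PEEP = 27 − 23.5×0.85 − 1 = 27 − 19.975 − 1 = 6.025 cmH2O.
C = Vt / 6.025 = 405 / 6.025 = 67.22 mL/cmH2O.

67.2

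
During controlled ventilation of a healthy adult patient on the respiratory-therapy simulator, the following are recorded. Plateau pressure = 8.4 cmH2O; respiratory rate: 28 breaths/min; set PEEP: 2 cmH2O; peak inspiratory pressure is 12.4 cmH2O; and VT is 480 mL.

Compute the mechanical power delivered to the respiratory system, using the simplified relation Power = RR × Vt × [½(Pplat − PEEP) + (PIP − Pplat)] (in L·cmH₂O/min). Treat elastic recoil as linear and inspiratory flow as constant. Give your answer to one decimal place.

Per-breath work = Vt × [½(Pplat−PEEP) + (PIP−Pplat)] = 0.480 × [0.5×6.4 + 4.0] = 0.480 × 7.2 = 3.456 L·cmH2O.
Power = 28 × 3.456 = 96.768 L·cmH2O/min.

96.8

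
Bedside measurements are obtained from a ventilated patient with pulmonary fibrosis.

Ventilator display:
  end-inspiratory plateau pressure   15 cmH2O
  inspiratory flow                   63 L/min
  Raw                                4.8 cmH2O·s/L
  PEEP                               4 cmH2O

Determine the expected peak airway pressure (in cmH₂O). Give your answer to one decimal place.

Flow: 63 L/min ÷ 60 = 1.05 L/s.
PIP = Pplat + Raw × flow = 15 + 4.8 × 1.05 = 15 + 5.04 = 20.04 cmH2O.

20.0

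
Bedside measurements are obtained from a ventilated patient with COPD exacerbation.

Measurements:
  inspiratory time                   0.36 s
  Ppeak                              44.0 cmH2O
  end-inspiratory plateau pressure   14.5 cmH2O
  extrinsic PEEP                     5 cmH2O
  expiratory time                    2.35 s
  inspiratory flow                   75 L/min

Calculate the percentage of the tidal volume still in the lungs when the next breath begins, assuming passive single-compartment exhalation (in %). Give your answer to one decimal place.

Flow: 75 L/min ÷ 60 = 1.25 L/s.
Vt = flow × Ti = 1.25 L/s × 0.36 s × 1000 mL/L = 450.0 mL.
R = (PIP − Pplat)/V̇ = (44.0 − 14.5) / 1.25 = 29.5/1.25 = 23.6 cmH2O·s/L.
C = Vt/(Pplat − PEEP) = 450.0 / (14.5 − 5) = 450.0/9.5 = 47.368 mL/cmH2O.
τ = R × C = 23.6 × 0.04737 L/cmH2O = 1.118 s.
Fraction remaining at end-expiration = e^(−Te/τ) = e^(−2.35/1.118) = 0.1222 → 12.22%.

12.2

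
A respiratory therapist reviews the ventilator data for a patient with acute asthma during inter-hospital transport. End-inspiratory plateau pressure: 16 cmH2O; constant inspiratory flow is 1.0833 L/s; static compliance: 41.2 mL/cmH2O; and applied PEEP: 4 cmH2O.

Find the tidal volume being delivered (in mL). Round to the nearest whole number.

494

Vt = Cstat × (Pplat − PEEP) = 41.2 × (16 − 4) = 41.2 × 12.0 = 494.4 mL.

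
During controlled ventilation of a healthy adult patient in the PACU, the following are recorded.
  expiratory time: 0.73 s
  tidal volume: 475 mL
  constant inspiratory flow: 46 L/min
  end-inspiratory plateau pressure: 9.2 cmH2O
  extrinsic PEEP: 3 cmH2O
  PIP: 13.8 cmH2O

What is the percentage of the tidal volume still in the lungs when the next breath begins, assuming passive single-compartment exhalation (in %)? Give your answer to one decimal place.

20.4

Flow: 46 L/min ÷ 60 = 0.7667 L/s.
R = (PIP − Pplat)/V̇ = (13.8 − 9.2) / 0.7667 = 4.6/0.7667 = 6.0 cmH2O·s/L.
C = Vt/(Pplat − PEEP) = 475.0 / (9.2 − 3) = 475.0/6.2 = 76.613 mL/cmH2O.
τ = R × C = 6.0 × 0.07661 L/cmH2O = 0.4597 s.
Fraction remaining at end-expiration = e^(−Te/τ) = e^(−0.73/0.4597) = 0.2043 → 20.43%.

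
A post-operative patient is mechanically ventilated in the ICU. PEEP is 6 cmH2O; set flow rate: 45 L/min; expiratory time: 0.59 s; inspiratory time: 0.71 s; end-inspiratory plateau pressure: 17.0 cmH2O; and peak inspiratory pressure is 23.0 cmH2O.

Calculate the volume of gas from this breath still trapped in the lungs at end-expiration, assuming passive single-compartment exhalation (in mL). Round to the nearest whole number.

116

Flow: 45 L/min ÷ 60 = 0.75 L/s.
Vt = flow × Ti = 0.75 L/s × 0.71 s × 1000 mL/L = 532.5 mL.
R = (PIP − Pplat)/V̇ = (23.0 − 17.0) / 0.75 = 6.0/0.75 = 8.0 cmH2O·s/L.
C = Vt/(Pplat − PEEP) = 532.5 / (17.0 − 6) = 532.5/11.0 = 48.409 mL/cmH2O.
τ = R × C = 8.0 × 0.04841 L/cmH2O = 0.3873 s.
Fraction remaining = e^(−Te/τ) = e^(−0.59/0.3873) = 0.218.
Trapped volume = 532.5 × 0.218 = 116.09 mL.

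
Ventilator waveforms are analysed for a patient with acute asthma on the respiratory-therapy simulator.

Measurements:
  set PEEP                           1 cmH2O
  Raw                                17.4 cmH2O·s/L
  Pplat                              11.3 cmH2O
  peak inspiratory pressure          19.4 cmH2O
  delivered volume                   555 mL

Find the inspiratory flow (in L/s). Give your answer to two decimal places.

0.47

flow = (PIP − Pplat) / Raw = 8.1 / 17.4 = 0.4655 L/s.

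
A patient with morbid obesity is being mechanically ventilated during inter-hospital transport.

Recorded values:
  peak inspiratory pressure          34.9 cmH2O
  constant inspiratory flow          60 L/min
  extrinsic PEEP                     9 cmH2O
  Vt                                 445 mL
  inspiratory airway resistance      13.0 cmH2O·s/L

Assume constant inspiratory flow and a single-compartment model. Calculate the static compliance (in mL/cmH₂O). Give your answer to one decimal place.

Flow: 60 L/min ÷ 60 = 1 L/s.
Equation of motion (constant flow): PIP = Vt/C + R·V̇ + PEEP.
Vt/C = PIP − R·V̇ − PEEP = 34.9 − 13.0×1 − 9 = 34.9 − 13.0 − 9 = 12.9 cmH2O.
C = Vt / 12.9 = 445 / 12.9 = 34.496 mL/cmH2O.

34.5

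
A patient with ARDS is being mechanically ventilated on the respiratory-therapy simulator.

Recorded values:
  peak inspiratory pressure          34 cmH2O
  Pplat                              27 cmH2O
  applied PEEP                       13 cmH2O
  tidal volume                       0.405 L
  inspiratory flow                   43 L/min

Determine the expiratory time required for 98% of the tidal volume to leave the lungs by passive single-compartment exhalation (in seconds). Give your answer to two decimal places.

Flow: 43 L/min ÷ 60 = 0.7167 L/s.
R = (PIP − Pplat)/V̇ = (34 − 27) / 0.7167 = 7.0/0.7167 = 9.767 cmH2O·s/L.
C = Vt/(Pplat − PEEP) = 405.0 / (27 − 13) = 405.0/14.0 = 28.929 mL/cmH2O.
τ = R × C = 9.767 × 0.02893 L/cmH2O = 0.2826 s.
t = −τ·ln(1 − 0.98) = −0.2826·ln(0.02) = 1.106 s.

1.11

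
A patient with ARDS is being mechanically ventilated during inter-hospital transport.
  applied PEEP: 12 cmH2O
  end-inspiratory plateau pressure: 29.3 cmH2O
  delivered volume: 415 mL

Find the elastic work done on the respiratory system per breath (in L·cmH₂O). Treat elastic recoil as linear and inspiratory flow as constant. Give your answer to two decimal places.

3.59

Elastic work ≈ ½ × (Pplat − PEEP) × Vt = 0.5 × (29.3 − 12) × 0.415 L = 0.5 × 17.3 × 0.415 = 3.59 L·cmH2O.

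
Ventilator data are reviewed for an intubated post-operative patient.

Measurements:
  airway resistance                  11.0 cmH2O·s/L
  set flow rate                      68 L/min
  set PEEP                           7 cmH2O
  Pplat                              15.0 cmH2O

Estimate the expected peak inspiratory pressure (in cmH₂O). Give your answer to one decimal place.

Flow: 68 L/min ÷ 60 = 1.1333 L/s.
PIP = Pplat + Raw × flow = 15.0 + 11.0 × 1.1333 = 15.0 + 12.466 = 27.466 cmH2O.

27.5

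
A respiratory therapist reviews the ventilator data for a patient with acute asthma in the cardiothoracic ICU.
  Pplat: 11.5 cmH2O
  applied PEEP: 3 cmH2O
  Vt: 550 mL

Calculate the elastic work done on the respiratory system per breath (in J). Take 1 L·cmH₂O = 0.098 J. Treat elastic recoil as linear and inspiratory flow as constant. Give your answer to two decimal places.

Elastic work ≈ ½ × (Pplat − PEEP) × Vt = 0.5 × (11.5 − 3) × 0.550 L = 0.5 × 8.5 × 0.550 = 2.338 L·cmH2O.
× 0.098 J/(L·cmH2O) → 0.2291 J.

0.23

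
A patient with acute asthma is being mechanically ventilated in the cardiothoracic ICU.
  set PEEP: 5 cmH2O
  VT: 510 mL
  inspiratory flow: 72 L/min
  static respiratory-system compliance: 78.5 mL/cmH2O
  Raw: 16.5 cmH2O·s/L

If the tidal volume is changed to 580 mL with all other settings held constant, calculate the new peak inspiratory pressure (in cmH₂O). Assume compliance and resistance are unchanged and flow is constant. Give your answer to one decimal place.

32.2

Flow: 72 L/min ÷ 60 = 1.2 L/s.
PIP = Vt/C + R·V̇ + PEEP (constant-flow equation of motion).
Only the elastic term changes: ΔPIP = ΔVt / C = (580 − 510) / 78.5 = 0.8917 cmH2O.
Original PIP = 510/78.5 + 16.5×1.2 + 5 = 31.297 cmH2O; new PIP = 31.297 + (0.8917) = 32.189 cmH2O.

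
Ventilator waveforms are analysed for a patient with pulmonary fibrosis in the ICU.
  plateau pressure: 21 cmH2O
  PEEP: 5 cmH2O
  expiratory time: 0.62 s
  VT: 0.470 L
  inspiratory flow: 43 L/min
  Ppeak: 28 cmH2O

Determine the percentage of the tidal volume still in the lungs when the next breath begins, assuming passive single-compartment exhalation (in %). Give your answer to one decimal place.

11.5

Flow: 43 L/min ÷ 60 = 0.7167 L/s.
R = (PIP − Pplat)/V̇ = (28 − 21) / 0.7167 = 7.0/0.7167 = 9.767 cmH2O·s/L.
C = Vt/(Pplat − PEEP) = 470.0 / (21 − 5) = 470.0/16.0 = 29.375 mL/cmH2O.
τ = R × C = 9.767 × 0.02938 L/cmH2O = 0.287 s.
Fraction remaining at end-expiration = e^(−Te/τ) = e^(−0.62/0.287) = 0.1153 → 11.53%.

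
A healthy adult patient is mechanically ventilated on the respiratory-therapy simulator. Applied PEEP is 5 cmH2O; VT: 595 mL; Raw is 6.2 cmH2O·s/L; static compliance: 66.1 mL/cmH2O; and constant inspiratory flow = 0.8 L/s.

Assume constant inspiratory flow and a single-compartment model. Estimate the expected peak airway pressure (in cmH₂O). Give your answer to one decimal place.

19.0

Equation of motion (constant flow): PIP = Vt/C + R·V̇ + PEEP.
PIP = 595/66.1 + 6.2×0.8 + 5 = 9.002 + 4.96 + 5 = 18.962 cmH2O.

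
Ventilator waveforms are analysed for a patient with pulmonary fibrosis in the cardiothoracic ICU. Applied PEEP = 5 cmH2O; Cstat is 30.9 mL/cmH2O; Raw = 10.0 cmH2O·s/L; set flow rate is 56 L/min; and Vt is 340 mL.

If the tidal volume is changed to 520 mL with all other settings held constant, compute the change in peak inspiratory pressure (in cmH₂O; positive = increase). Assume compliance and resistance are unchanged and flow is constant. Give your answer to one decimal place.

PIP = Vt/C + R·V̇ + PEEP (constant-flow equation of motion).
Only the elastic term changes: ΔPIP = ΔVt / C = (520 − 340) / 30.9 = 5.825 cmH2O.

5.8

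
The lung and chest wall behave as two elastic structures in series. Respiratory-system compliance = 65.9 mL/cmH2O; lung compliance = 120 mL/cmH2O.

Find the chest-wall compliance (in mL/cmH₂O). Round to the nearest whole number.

1/Ccw = 1/Crs − 1/CL.
1/Ccw = 1/65.9 − 1/120 = 0.006841.
Ccw = 146.18 mL/cmH2O.

146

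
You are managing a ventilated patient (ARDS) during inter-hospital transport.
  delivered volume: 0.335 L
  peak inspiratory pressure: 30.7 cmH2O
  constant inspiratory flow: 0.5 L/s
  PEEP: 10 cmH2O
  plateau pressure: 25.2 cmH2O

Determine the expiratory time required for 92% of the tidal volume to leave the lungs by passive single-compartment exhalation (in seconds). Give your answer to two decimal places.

0.61

R = (PIP − Pplat)/V̇ = (30.7 − 25.2) / 0.5 = 5.5/0.5 = 11.0 cmH2O·s/L.
C = Vt/(Pplat − PEEP) = 335.0 / (25.2 − 10) = 335.0/15.2 = 22.039 mL/cmH2O.
τ = R × C = 11.0 × 0.02204 L/cmH2O = 0.2424 s.
t = −τ·ln(1 − 0.92) = −0.2424·ln(0.08) = 0.6122 s.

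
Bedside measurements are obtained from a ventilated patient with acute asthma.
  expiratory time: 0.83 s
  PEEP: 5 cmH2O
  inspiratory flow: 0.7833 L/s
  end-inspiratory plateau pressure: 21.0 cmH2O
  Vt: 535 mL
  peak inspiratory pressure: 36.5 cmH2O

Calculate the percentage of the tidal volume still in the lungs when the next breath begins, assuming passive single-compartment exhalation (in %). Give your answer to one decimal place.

R = (PIP − Pplat)/V̇ = (36.5 − 21.0) / 0.7833 = 15.5/0.7833 = 19.788 cmH2O·s/L.
C = Vt/(Pplat − PEEP) = 535.0 / (21.0 − 5) = 535.0/16.0 = 33.438 mL/cmH2O.
τ = R × C = 19.788 × 0.03344 L/cmH2O = 0.6617 s.
Fraction remaining at end-expiration = e^(−Te/τ) = e^(−0.83/0.6617) = 0.2853 → 28.53%.

28.5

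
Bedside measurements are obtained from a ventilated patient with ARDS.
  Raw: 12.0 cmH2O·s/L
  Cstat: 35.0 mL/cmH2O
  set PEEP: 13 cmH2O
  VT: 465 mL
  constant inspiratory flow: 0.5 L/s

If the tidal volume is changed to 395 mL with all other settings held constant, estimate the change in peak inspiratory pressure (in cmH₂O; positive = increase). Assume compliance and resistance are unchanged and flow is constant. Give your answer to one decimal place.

PIP = Vt/C + R·V̇ + PEEP (constant-flow equation of motion).
Only the elastic term changes: ΔPIP = ΔVt / C = (395 − 465) / 35.0 = -2.0 cmH2O.

-2.0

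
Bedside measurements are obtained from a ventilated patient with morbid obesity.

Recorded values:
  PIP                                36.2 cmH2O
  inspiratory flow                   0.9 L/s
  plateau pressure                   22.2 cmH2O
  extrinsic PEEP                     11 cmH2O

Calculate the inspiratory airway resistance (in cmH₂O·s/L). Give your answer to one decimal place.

15.6

Raw = (PIP − Pplat) / flow = (36.2 − 22.2) / 0.9 = 14.0 / 0.9 = 15.556 cmH2O·s/L.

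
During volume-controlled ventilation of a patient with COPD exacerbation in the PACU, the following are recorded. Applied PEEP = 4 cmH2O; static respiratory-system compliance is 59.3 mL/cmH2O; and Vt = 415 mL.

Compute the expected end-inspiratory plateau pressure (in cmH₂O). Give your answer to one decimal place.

11.0

Pplat = PEEP + Vt / Cstat = 4 + 415 / 59.3 = 4 + 6.998 = 10.998 cmH2O.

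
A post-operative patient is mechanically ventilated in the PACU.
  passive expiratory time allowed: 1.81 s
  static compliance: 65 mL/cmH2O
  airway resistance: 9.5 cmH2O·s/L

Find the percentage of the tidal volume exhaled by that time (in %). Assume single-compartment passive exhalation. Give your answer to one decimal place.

94.7

τ = R × C = 9.5 × 65 mL/cmH2O = 9.5 × 0.065 L/cmH2O = 0.6175 s.
Passive exhalation: V(t)/V₀ = e^(−t/τ) = e^(−1.81/0.6175) = 0.05333.
Fraction exhaled = 1 − 0.05333 = 0.9467 → 94.67%.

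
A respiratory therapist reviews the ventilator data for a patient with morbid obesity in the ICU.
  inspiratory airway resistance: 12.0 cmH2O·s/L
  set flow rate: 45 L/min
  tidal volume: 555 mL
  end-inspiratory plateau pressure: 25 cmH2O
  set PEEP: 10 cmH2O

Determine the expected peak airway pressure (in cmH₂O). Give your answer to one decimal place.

Flow: 45 L/min ÷ 60 = 0.75 L/s.
PIP = Pplat + Raw × flow = 25 + 12.0 × 0.75 = 25 + 9.0 = 34.0 cmH2O.

34.0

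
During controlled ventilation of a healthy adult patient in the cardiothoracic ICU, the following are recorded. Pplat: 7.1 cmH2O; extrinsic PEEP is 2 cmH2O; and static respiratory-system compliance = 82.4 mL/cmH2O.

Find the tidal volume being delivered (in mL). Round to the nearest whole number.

Vt = Cstat × (Pplat − PEEP) = 82.4 × (7.1 − 2) = 82.4 × 5.1 = 420.24 mL.

420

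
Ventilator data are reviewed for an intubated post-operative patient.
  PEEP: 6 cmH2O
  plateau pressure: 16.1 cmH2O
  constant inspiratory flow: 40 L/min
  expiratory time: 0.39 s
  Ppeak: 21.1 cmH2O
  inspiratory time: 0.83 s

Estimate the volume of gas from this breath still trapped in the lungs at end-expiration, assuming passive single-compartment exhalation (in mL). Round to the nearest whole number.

214

Flow: 40 L/min ÷ 60 = 0.6667 L/s.
Vt = flow × Ti = 0.6667 L/s × 0.83 s × 1000 mL/L = 553.36 mL.
R = (PIP − Pplat)/V̇ = (21.1 − 16.1) / 0.6667 = 5.0/0.6667 = 7.5 cmH2O·s/L.
C = Vt/(Pplat − PEEP) = 553.36 / (16.1 − 6) = 553.36/10.1 = 54.788 mL/cmH2O.
τ = R × C = 7.5 × 0.05479 L/cmH2O = 0.4109 s.
Fraction remaining = e^(−Te/τ) = e^(−0.39/0.4109) = 0.3871.
Trapped volume = 553.36 × 0.3871 = 214.21 mL.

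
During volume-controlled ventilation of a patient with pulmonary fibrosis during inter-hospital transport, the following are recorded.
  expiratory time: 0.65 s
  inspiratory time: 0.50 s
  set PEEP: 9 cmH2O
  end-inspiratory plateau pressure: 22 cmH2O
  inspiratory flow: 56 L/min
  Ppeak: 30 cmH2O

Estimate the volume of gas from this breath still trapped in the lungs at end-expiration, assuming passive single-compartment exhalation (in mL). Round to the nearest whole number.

56

Flow: 56 L/min ÷ 60 = 0.9333 L/s.
Vt = flow × Ti = 0.9333 L/s × 0.50 s × 1000 mL/L = 466.65 mL.
R = (PIP − Pplat)/V̇ = (30 − 22) / 0.9333 = 8.0/0.9333 = 8.572 cmH2O·s/L.
C = Vt/(Pplat − PEEP) = 466.65 / (22 − 9) = 466.65/13.0 = 35.896 mL/cmH2O.
τ = R × C = 8.572 × 0.0359 L/cmH2O = 0.3077 s.
Fraction remaining = e^(−Te/τ) = e^(−0.65/0.3077) = 0.1209.
Trapped volume = 466.65 × 0.1209 = 56.418 mL.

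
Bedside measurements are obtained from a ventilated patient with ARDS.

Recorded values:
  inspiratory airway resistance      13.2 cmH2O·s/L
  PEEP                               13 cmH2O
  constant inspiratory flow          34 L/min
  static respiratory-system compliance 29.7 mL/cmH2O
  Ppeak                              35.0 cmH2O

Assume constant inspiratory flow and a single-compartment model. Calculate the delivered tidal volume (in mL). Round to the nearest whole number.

Flow: 34 L/min ÷ 60 = 0.5667 L/s.
Equation of motion (constant flow): PIP = Vt/C + R·V̇ + PEEP.
Vt/C = PIP − R·V̇ − PEEP = 35.0 − 7.48 − 13 = 14.52 cmH2O.
Vt = C × 14.52 = 29.7 × 14.52 = 431.24 mL.

431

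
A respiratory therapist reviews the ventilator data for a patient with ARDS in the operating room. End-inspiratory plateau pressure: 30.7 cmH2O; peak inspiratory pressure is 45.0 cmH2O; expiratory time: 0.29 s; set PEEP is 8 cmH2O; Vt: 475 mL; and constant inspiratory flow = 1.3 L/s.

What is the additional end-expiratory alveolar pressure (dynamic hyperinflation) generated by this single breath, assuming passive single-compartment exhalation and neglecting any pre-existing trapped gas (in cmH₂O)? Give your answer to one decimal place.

6.4

R = (PIP − Pplat)/V̇ = (45.0 − 30.7) / 1.3 = 14.3/1.3 = 11.0 cmH2O·s/L.
C = Vt/(Pplat − PEEP) = 475.0 / (30.7 − 8) = 475.0/22.7 = 20.925 mL/cmH2O.
τ = R × C = 11.0 × 0.02093 L/cmH2O = 0.2302 s.
Fraction remaining = e^(−Te/τ) = e^(−0.29/0.2302) = 0.2837; trapped volume = 475.0 × 0.2837 = 134.76 mL.
Additional alveolar pressure from trapping ≈ V_trapped / C = 134.76 / 20.925 = 6.44 cmH2O.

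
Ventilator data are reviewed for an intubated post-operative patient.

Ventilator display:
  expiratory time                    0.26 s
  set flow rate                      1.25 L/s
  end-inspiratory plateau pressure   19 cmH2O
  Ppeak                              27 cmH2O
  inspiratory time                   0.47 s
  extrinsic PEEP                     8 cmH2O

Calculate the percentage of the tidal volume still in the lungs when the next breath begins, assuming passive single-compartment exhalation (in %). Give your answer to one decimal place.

46.7

Vt = flow × Ti = 1.25 L/s × 0.47 s × 1000 mL/L = 587.5 mL.
R = (PIP − Pplat)/V̇ = (27 − 19) / 1.25 = 8.0/1.25 = 6.4 cmH2O·s/L.
C = Vt/(Pplat − PEEP) = 587.5 / (19 − 8) = 587.5/11.0 = 53.409 mL/cmH2O.
τ = R × C = 6.4 × 0.05341 L/cmH2O = 0.3418 s.
Fraction remaining at end-expiration = e^(−Te/τ) = e^(−0.26/0.3418) = 0.4673 → 46.73%.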